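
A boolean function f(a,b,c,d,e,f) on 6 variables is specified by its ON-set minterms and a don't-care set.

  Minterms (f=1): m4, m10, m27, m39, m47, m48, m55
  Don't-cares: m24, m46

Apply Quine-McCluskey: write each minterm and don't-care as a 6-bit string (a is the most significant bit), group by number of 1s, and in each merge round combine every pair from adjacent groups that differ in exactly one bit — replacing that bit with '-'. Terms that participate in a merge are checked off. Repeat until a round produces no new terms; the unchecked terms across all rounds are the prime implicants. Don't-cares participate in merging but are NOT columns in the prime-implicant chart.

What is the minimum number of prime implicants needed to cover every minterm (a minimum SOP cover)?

[col 0] 000100, 001010, 011000, 011011, 100111*, 101110*, 101111*, 110000, 110111*
[col 1] 1-0111, 10-111, 10111-
Prime implicants: 000100, 001010, 011000, 011011, 1-0111, 10-111, 10111-, 110000
PI chart (minterm → PIs covering it):
  4 | 000100  (sole → essential)
  10 | 001010  (sole → essential)
  27 | 011011  (sole → essential)
  39 | 1-0111,10-111
  47 | 10-111,10111-
  48 | 110000  (sole → essential)
  55 | 1-0111  (sole → essential)
Essential prime implicants: 000100, 001010, 011011, 1-0111, 110000
Petrick residual → 10-111
Minimum SOP uses 6 PIs: a'b'c'de'f' + a'b'cd'ef' + a'bcd'ef + ac'def + ab'def + abc'd'e'f'

6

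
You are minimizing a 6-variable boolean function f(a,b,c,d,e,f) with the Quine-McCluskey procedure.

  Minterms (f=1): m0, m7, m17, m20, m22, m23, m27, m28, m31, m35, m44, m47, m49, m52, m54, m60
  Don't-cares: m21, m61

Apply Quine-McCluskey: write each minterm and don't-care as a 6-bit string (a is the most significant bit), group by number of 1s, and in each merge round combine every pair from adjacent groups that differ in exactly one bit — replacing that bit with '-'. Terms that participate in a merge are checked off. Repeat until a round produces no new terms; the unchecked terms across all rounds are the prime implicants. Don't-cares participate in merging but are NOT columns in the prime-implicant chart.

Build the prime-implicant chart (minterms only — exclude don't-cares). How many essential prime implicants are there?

9

[col 0] 000000, 000111*, 010001*, 010100*, 010101*, 010110*, 010111*, 011011*, 011100*, 011111*, 100011, 101100*, 101111, 110001*, 110100*, 110110*, 111100*, 111101*
[col 1] -10001, -10100*, -10110*, -11100*, 0-0111, 01-100*, 01-111, 010-01, 0101-0*, 0101-1*, 01010-*, 01011-*, 011-11, 1-1100, 11-100*, 1101-0*, 11110-
[col 2] -1-100, -101-0, 0101--
Prime implicants: -1-100, -10001, -101-0, 0-0111, 000000, 01-111, 010-01, 0101--, 011-11, 1-1100, 100011, 101111, 11110-
PI chart (minterm → PIs covering it):
  0 | 000000  (sole → essential)
  7 | 0-0111  (sole → essential)
  17 | -10001,010-01
  20 | -1-100,-101-0,0101--
  22 | -101-0,0101--
  23 | 0-0111,01-111,0101--
  27 | 011-11  (sole → essential)
  28 | -1-100  (sole → essential)
  31 | 01-111,011-11
  35 | 100011  (sole → essential)
  44 | 1-1100  (sole → essential)
  47 | 101111  (sole → essential)
  49 | -10001  (sole → essential)
  52 | -1-100,-101-0
  54 | -101-0  (sole → essential)
  60 | -1-100,1-1100,11110-
Essential prime implicants: -1-100, -10001, -101-0, 0-0111, 000000, 011-11, 1-1100, 100011, 101111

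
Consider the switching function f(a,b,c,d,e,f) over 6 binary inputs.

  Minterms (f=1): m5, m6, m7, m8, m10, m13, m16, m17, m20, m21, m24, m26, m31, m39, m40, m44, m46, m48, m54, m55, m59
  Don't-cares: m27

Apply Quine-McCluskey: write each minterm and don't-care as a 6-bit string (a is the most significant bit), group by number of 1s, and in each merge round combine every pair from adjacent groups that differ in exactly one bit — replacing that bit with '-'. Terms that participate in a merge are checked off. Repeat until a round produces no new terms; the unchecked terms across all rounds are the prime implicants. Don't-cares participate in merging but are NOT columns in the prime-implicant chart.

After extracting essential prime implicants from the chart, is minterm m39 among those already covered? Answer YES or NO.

NO

[col 0] 000101*, 000110*, 000111*, 001000*, 001010*, 001101*, 010000*, 010001*, 010100*, 010101*, 011000*, 011010*, 011011*, 011111*, 100111*, 101000*, 101100*, 101110*, 110000*, 110110*, 110111*, 111011*
[col 1] -00111, -01000, -10000, -11011, 0-0101, 0-1000*, 0-1010*, 00-101, 0001-1, 00011-, 0010-0*, 01-000, 010-00*, 010-01*, 01000-*, 01010-*, 011-11, 0110-0*, 01101-, 1-0111, 101-00, 1011-0, 11011-
[col 2] 0-10-0, 010-0-
Prime implicants: -00111, -01000, -10000, -11011, 0-0101, 0-10-0, 00-101, 0001-1, 00011-, 01-000, 010-0-, 011-11, 01101-, 1-0111, 101-00, 1011-0, 11011-
PI chart (minterm → PIs covering it):
  5 | 0-0101,00-101,0001-1
  6 | 00011-  (sole → essential)
  7 | -00111,0001-1,00011-
  8 | -01000,0-10-0
  10 | 0-10-0  (sole → essential)
  13 | 00-101  (sole → essential)
  16 | -10000,01-000,010-0-
  17 | 010-0-  (sole → essential)
  20 | 010-0-  (sole → essential)
  21 | 0-0101,010-0-
  24 | 0-10-0,01-000
  26 | 0-10-0,01101-
  31 | 011-11  (sole → essential)
  39 | -00111,1-0111
  40 | -01000,101-00
  44 | 101-00,1011-0
  46 | 1011-0  (sole → essential)
  48 | -10000  (sole → essential)
  54 | 11011-  (sole → essential)
  55 | 1-0111,11011-
  59 | -11011  (sole → essential)
Essential prime implicants: -10000, -11011, 0-10-0, 00-101, 00011-, 010-0-, 011-11, 1011-0, 11011-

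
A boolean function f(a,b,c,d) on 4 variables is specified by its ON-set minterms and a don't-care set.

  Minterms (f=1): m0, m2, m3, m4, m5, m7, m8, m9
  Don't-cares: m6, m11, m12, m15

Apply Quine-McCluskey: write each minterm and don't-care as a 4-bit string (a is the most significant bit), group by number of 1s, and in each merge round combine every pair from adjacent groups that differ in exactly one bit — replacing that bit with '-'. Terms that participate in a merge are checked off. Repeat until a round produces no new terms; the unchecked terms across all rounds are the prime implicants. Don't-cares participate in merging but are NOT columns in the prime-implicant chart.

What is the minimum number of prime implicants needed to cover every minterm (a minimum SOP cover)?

Round 0: 0000✓ 0010✓ 0011✓ 0100✓ 0101✓ 0110✓ 0111✓ 1000✓ 1001✓ 1011✓ 1100✓ 1111✓
Round 1: -000✓ -011✓ -100✓ -111✓ 0-00✓ 0-10✓ 0-11✓ 00-0✓ 001-✓ 01-0✓ 01-1✓ 010-✓ 011-✓ 1-00✓ 1-11✓ 10-1 100-
Round 2: --00 --11 0--0 0-1- 01--
PIs = {--00, --11, 0--0, 0-1-, 01--, 10-1, 100-}
Coverage chart:
  m0: --00,0--0
  m2: 0--0,0-1-
  m3: --11,0-1-
  m4: --00,0--0,01--
  m5: 01-- ←essential
  m7: --11,0-1-,01--
  m8: --00,100-
  m9: 10-1,100-
Essential: 01--
Petrick residual → --00, 0-1-, 10-1
Min cover (4 terms): c'd' + a'c + a'b + ab'd

4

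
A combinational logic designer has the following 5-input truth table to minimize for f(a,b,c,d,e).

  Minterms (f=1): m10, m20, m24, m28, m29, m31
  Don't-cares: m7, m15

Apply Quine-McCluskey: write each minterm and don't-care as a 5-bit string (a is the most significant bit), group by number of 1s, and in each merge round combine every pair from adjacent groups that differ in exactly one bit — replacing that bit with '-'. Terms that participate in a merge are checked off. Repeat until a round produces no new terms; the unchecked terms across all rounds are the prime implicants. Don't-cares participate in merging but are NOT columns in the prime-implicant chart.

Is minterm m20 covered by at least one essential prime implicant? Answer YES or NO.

size-2^0 implicants → 00111(✓)  01010  01111(✓)  10100(✓)  11000(✓)  11100(✓)  11101(✓)  11111(✓)
size-2^1 implicants → -1111  0-111  1-100  11-00  111-1  1110-
Unchecked terms (primes): -1111, 0-111, 01010, 1-100, 11-00, 111-1, 1110-
Minterm coverage:
  m10 ⊆ 01010 [E]
  m20 ⊆ 1-100 [E]
  m24 ⊆ 11-00 [E]
  m28 ⊆ 1-100,11-00,1110-
  m29 ⊆ 111-1,1110-
  m31 ⊆ -1111,111-1
E = {01010, 1-100, 11-00}

YES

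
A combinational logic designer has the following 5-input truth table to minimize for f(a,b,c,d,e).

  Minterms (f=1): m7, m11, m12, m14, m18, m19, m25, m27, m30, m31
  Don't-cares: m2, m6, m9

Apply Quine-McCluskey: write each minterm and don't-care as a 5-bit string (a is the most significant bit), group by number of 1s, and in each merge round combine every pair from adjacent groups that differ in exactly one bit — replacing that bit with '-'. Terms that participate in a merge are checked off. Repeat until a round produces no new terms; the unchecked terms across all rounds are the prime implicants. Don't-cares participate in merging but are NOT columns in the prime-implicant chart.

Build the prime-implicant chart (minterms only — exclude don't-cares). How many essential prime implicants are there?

size-2^0 implicants → 00010(✓)  00110(✓)  00111(✓)  01001(✓)  01011(✓)  01100(✓)  01110(✓)  10010(✓)  10011(✓)  11001(✓)  11011(✓)  11110(✓)  11111(✓)
size-2^1 implicants → -0010  -1001(✓)  -1011(✓)  -1110  0-110  00-10  0011-  010-1(✓)  011-0  1-011  1001-  11-11  110-1(✓)  1111-
size-2^2 implicants → -10-1
Unchecked terms (primes): -0010, -10-1, -1110, 0-110, 00-10, 0011-, 011-0, 1-011, 1001-, 11-11, 1111-
Minterm coverage:
  m7 ⊆ 0011- [E]
  m11 ⊆ -10-1 [E]
  m12 ⊆ 011-0 [E]
  m14 ⊆ -1110,0-110,011-0
  m18 ⊆ -0010,1001-
  m19 ⊆ 1-011,1001-
  m25 ⊆ -10-1 [E]
  m27 ⊆ -10-1,1-011,11-11
  m30 ⊆ -1110,1111-
  m31 ⊆ 11-11,1111-
E = {-10-1, 0011-, 011-0}

3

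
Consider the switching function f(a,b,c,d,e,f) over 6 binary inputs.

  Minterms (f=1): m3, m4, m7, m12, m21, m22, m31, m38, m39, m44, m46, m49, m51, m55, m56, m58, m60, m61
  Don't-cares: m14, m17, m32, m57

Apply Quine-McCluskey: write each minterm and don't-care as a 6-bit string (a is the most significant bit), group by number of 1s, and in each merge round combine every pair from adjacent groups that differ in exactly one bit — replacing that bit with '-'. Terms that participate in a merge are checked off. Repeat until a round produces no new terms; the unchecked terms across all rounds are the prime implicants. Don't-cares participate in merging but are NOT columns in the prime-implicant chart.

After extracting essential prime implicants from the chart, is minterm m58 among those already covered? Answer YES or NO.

YES

size-2^0 implicants → 000011(✓)  000100(✓)  000111(✓)  001100(✓)  001110(✓)  010001(✓)  010101(✓)  010110  011111  100000  100110(✓)  100111(✓)  101100(✓)  101110(✓)  110001(✓)  110011(✓)  110111(✓)  111000(✓)  111001(✓)  111010(✓)  111100(✓)  111101(✓)
size-2^1 implicants → -00111  -01100(✓)  -01110(✓)  -10001  00-100  000-11  0011-0(✓)  010-01  1-0111  1-1100  10-110  10011-  1011-0(✓)  11-001  110-11  1100-1  111-00(✓)  111-01(✓)  1110-0  11100-(✓)  11110-(✓)
size-2^2 implicants → -011-0  111-0-
Unchecked terms (primes): -00111, -011-0, -10001, 00-100, 000-11, 010-01, 010110, 011111, 1-0111, 1-1100, 10-110, 100000, 10011-, 11-001, 110-11, 1100-1, 111-0-, 1110-0
Minterm coverage:
  m3 ⊆ 000-11 [E]
  m4 ⊆ 00-100 [E]
  m7 ⊆ -00111,000-11
  m12 ⊆ -011-0,00-100
  m21 ⊆ 010-01 [E]
  m22 ⊆ 010110 [E]
  m31 ⊆ 011111 [E]
  m38 ⊆ 10-110,10011-
  m39 ⊆ -00111,1-0111,10011-
  m44 ⊆ -011-0,1-1100
  m46 ⊆ -011-0,10-110
  m49 ⊆ -10001,11-001,1100-1
  m51 ⊆ 110-11,1100-1
  m55 ⊆ 1-0111,110-11
  m56 ⊆ 111-0-,1110-0
  m58 ⊆ 1110-0 [E]
  m60 ⊆ 1-1100,111-0-
  m61 ⊆ 111-0- [E]
E = {00-100, 000-11, 010-01, 010110, 011111, 111-0-, 1110-0}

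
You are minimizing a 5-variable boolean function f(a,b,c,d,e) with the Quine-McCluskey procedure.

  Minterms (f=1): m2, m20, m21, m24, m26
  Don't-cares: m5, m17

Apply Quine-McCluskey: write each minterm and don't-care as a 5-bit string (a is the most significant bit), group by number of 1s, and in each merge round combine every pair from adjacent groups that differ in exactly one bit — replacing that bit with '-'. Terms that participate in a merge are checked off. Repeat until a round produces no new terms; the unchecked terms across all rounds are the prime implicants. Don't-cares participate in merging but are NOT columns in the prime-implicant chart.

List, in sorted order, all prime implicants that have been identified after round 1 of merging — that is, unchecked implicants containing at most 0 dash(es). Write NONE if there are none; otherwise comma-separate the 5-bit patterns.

00010

size-2^0 implicants → 00010  00101(✓)  10001(✓)  10100(✓)  10101(✓)  11000(✓)  11010(✓)
size-2^1 implicants → -0101  10-01  1010-  110-0
Unchecked terms (primes): -0101, 00010, 10-01, 1010-, 110-0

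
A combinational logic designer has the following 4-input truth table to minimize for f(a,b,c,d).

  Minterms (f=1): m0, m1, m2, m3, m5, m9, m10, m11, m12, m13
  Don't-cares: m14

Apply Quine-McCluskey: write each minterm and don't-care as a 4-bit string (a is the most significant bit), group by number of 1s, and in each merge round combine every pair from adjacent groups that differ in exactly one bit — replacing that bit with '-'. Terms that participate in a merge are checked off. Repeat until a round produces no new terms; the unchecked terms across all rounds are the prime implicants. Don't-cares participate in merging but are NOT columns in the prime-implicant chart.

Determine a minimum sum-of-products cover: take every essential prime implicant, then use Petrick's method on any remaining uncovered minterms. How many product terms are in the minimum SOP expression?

4

size-2^0 implicants → 0000(✓)  0001(✓)  0010(✓)  0011(✓)  0101(✓)  1001(✓)  1010(✓)  1011(✓)  1100(✓)  1101(✓)  1110(✓)
size-2^1 implicants → -001(✓)  -010(✓)  -011(✓)  -101(✓)  0-01(✓)  00-0(✓)  00-1(✓)  000-(✓)  001-(✓)  1-01(✓)  1-10  10-1(✓)  101-(✓)  11-0  110-
size-2^2 implicants → --01  -0-1  -01-  00--
Unchecked terms (primes): --01, -0-1, -01-, 00--, 1-10, 11-0, 110-
Minterm coverage:
  m0 ⊆ 00-- [E]
  m1 ⊆ --01,-0-1,00--
  m2 ⊆ -01-,00--
  m3 ⊆ -0-1,-01-,00--
  m5 ⊆ --01 [E]
  m9 ⊆ --01,-0-1
  m10 ⊆ -01-,1-10
  m11 ⊆ -0-1,-01-
  m12 ⊆ 11-0,110-
  m13 ⊆ --01,110-
E = {--01, 00--}
Petrick residual → -01-, 11-0
Cover = c'd + b'c + a'b' + abd'  |cover|=4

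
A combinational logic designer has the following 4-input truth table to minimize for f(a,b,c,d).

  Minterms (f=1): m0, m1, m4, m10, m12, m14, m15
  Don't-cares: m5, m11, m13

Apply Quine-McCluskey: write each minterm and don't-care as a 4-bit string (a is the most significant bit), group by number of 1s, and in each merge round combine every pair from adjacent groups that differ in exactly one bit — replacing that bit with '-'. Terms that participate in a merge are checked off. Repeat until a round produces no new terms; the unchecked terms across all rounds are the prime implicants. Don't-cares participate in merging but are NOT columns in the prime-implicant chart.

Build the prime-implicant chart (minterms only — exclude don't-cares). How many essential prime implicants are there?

2

[col 0] 0000*, 0001*, 0100*, 0101*, 1010*, 1011*, 1100*, 1101*, 1110*, 1111*
[col 1] -100*, -101*, 0-00*, 0-01*, 000-*, 010-*, 1-10*, 1-11*, 101-*, 11-0*, 11-1*, 110-*, 111-*
[col 2] -10-, 0-0-, 1-1-, 11--
Prime implicants: -10-, 0-0-, 1-1-, 11--
PI chart (minterm → PIs covering it):
  0 | 0-0-  (sole → essential)
  1 | 0-0-  (sole → essential)
  4 | -10-,0-0-
  10 | 1-1-  (sole → essential)
  12 | -10-,11--
  14 | 1-1-,11--
  15 | 1-1-,11--
Essential prime implicants: 0-0-, 1-1-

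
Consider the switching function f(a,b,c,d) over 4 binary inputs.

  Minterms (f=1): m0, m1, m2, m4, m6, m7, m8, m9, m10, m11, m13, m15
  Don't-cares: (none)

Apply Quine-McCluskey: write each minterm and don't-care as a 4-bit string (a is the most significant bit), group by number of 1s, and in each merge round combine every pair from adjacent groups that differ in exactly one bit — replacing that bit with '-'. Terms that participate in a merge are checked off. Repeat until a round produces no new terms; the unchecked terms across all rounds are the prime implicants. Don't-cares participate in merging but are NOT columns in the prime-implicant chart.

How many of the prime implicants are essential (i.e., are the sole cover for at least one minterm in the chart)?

size-2^0 implicants → 0000(✓)  0001(✓)  0010(✓)  0100(✓)  0110(✓)  0111(✓)  1000(✓)  1001(✓)  1010(✓)  1011(✓)  1101(✓)  1111(✓)
size-2^1 implicants → -000(✓)  -001(✓)  -010(✓)  -111  0-00(✓)  0-10(✓)  00-0(✓)  000-(✓)  01-0(✓)  011-  1-01(✓)  1-11(✓)  10-0(✓)  10-1(✓)  100-(✓)  101-(✓)  11-1(✓)
size-2^2 implicants → -0-0  -00-  0--0  1--1  10--
Unchecked terms (primes): -0-0, -00-, -111, 0--0, 011-, 1--1, 10--
Minterm coverage:
  m0 ⊆ -0-0,-00-,0--0
  m1 ⊆ -00- [E]
  m2 ⊆ -0-0,0--0
  m4 ⊆ 0--0 [E]
  m6 ⊆ 0--0,011-
  m7 ⊆ -111,011-
  m8 ⊆ -0-0,-00-,10--
  m9 ⊆ -00-,1--1,10--
  m10 ⊆ -0-0,10--
  m11 ⊆ 1--1,10--
  m13 ⊆ 1--1 [E]
  m15 ⊆ -111,1--1
E = {-00-, 0--0, 1--1}

3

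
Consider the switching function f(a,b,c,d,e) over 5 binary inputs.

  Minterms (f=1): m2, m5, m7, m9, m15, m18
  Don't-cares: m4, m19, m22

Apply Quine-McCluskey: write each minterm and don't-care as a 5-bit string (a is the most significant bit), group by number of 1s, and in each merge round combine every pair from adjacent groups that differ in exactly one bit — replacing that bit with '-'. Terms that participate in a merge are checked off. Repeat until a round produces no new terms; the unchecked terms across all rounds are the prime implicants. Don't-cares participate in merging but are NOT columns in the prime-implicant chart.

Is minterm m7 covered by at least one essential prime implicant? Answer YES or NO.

[col 0] 00010*, 00100*, 00101*, 00111*, 01001, 01111*, 10010*, 10011*, 10110*
[col 1] -0010, 0-111, 001-1, 0010-, 10-10, 1001-
Prime implicants: -0010, 0-111, 001-1, 0010-, 01001, 10-10, 1001-
PI chart (minterm → PIs covering it):
  2 | -0010  (sole → essential)
  5 | 001-1,0010-
  7 | 0-111,001-1
  9 | 01001  (sole → essential)
  15 | 0-111  (sole → essential)
  18 | -0010,10-10,1001-
Essential prime implicants: -0010, 0-111, 01001

YES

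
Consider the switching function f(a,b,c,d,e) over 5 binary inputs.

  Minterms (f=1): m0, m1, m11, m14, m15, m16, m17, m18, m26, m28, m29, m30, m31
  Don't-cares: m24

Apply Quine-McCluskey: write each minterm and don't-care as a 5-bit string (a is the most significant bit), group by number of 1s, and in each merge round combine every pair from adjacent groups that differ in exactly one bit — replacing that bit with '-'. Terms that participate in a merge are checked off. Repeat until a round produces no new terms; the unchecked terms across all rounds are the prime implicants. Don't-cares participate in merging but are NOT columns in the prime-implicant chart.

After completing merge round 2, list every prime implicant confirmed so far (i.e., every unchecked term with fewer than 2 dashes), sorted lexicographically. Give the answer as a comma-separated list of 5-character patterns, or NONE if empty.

size-2^0 implicants → 00000(✓)  00001(✓)  01011(✓)  01110(✓)  01111(✓)  10000(✓)  10001(✓)  10010(✓)  11000(✓)  11010(✓)  11100(✓)  11101(✓)  11110(✓)  11111(✓)
size-2^1 implicants → -0000(✓)  -0001(✓)  -1110(✓)  -1111(✓)  0000-(✓)  01-11  0111-(✓)  1-000(✓)  1-010(✓)  100-0(✓)  1000-(✓)  11-00(✓)  11-10(✓)  110-0(✓)  111-0(✓)  111-1(✓)  1110-(✓)  1111-(✓)
size-2^2 implicants → -000-  -111-  1-0-0  11--0  111--
Unchecked terms (primes): -000-, -111-, 01-11, 1-0-0, 11--0, 111--

01-11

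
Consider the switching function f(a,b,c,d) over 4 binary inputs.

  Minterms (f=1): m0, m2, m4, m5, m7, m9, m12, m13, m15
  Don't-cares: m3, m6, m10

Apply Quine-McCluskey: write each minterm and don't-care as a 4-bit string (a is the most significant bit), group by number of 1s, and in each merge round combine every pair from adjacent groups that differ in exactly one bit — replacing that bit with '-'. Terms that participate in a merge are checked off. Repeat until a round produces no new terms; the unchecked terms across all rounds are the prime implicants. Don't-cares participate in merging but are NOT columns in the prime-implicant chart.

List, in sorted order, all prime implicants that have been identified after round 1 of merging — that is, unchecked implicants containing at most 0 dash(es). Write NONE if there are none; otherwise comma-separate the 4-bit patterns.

NONE

Round 0: 0000✓ 0010✓ 0011✓ 0100✓ 0101✓ 0110✓ 0111✓ 1001✓ 1010✓ 1100✓ 1101✓ 1111✓
Round 1: -010 -100✓ -101✓ -111✓ 0-00✓ 0-10✓ 0-11✓ 00-0✓ 001-✓ 01-0✓ 01-1✓ 010-✓ 011-✓ 1-01 11-1✓ 110-✓
Round 2: -1-1 -10- 0--0 0-1- 01--
PIs = {-010, -1-1, -10-, 0--0, 0-1-, 01--, 1-01}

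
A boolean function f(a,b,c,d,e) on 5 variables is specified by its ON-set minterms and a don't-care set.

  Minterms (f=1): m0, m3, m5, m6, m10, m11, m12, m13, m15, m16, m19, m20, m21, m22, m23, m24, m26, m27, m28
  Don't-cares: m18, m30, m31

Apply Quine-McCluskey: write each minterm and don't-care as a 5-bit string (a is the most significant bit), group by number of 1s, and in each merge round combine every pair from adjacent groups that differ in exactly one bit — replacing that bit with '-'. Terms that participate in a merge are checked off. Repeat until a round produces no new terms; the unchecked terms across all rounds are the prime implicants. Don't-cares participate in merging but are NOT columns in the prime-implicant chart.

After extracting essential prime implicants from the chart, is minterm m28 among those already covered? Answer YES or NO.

YES

[col 0] 00000*, 00011*, 00101*, 00110*, 01010*, 01011*, 01100*, 01101*, 01111*, 10000*, 10010*, 10011*, 10100*, 10101*, 10110*, 10111*, 11000*, 11010*, 11011*, 11100*, 11110*, 11111*
[col 1] -0000, -0011*, -0101, -0110, -1010*, -1011*, -1100, -1111*, 0-011*, 0-101, 01-11*, 0101-*, 011-1, 0110-, 1-000*, 1-010*, 1-011*, 1-100*, 1-110*, 1-111*, 10-00*, 10-10*, 10-11*, 100-0*, 1001-*, 101-0*, 101-1*, 1010-*, 1011-*, 11-00*, 11-10*, 11-11*, 110-0*, 1101-*, 111-0*, 1111-*
[col 2] --011, -1-11, -101-, 1--00*, 1--10*, 1--11*, 1-0-0*, 1-01-*, 1-1-0*, 1-11-*, 10--0*, 10-1-*, 101--, 11--0*, 11-1-*
[col 3] 1---0, 1--1-
Prime implicants: --011, -0000, -0101, -0110, -1-11, -101-, -1100, 0-101, 011-1, 0110-, 1---0, 1--1-, 101--
PI chart (minterm → PIs covering it):
  0 | -0000  (sole → essential)
  3 | --011  (sole → essential)
  5 | -0101,0-101
  6 | -0110  (sole → essential)
  10 | -101-  (sole → essential)
  11 | --011,-1-11,-101-
  12 | -1100,0110-
  13 | 0-101,011-1,0110-
  15 | -1-11,011-1
  16 | -0000,1---0
  19 | --011,1--1-
  20 | 1---0,101--
  21 | -0101,101--
  22 | -0110,1---0,1--1-,101--
  23 | 1--1-,101--
  24 | 1---0  (sole → essential)
  26 | -101-,1---0,1--1-
  27 | --011,-1-11,-101-,1--1-
  28 | -1100,1---0
Essential prime implicants: --011, -0000, -0110, -101-, 1---0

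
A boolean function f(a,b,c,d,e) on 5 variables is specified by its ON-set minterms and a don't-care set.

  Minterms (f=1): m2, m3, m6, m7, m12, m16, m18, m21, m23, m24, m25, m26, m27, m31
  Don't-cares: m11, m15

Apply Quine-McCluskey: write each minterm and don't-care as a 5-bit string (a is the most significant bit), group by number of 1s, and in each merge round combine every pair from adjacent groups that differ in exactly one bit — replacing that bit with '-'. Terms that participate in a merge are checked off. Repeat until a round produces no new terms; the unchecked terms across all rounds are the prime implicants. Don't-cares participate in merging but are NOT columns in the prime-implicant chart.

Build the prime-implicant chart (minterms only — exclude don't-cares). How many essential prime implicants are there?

size-2^0 implicants → 00010(✓)  00011(✓)  00110(✓)  00111(✓)  01011(✓)  01100  01111(✓)  10000(✓)  10010(✓)  10101(✓)  10111(✓)  11000(✓)  11001(✓)  11010(✓)  11011(✓)  11111(✓)
size-2^1 implicants → -0010  -0111(✓)  -1011(✓)  -1111(✓)  0-011(✓)  0-111(✓)  00-10(✓)  00-11(✓)  0001-(✓)  0011-(✓)  01-11(✓)  1-000(✓)  1-010(✓)  1-111(✓)  100-0(✓)  101-1  11-11(✓)  110-0(✓)  110-1(✓)  1100-(✓)  1101-(✓)
size-2^2 implicants → --111  -1-11  0--11  00-1-  1-0-0  110--
Unchecked terms (primes): --111, -0010, -1-11, 0--11, 00-1-, 01100, 1-0-0, 101-1, 110--
Minterm coverage:
  m2 ⊆ -0010,00-1-
  m3 ⊆ 0--11,00-1-
  m6 ⊆ 00-1- [E]
  m7 ⊆ --111,0--11,00-1-
  m12 ⊆ 01100 [E]
  m16 ⊆ 1-0-0 [E]
  m18 ⊆ -0010,1-0-0
  m21 ⊆ 101-1 [E]
  m23 ⊆ --111,101-1
  m24 ⊆ 1-0-0,110--
  m25 ⊆ 110-- [E]
  m26 ⊆ 1-0-0,110--
  m27 ⊆ -1-11,110--
  m31 ⊆ --111,-1-11
E = {00-1-, 01100, 1-0-0, 101-1, 110--}

5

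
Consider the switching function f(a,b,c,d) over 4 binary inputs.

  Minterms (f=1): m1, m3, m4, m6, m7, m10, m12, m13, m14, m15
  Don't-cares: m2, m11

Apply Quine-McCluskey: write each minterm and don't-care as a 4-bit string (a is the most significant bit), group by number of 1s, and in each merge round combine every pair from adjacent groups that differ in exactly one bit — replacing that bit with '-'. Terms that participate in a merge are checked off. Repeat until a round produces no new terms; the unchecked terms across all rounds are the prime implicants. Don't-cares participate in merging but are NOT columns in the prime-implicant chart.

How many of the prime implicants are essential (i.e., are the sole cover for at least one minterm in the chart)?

4

size-2^0 implicants → 0001(✓)  0010(✓)  0011(✓)  0100(✓)  0110(✓)  0111(✓)  1010(✓)  1011(✓)  1100(✓)  1101(✓)  1110(✓)  1111(✓)
size-2^1 implicants → -010(✓)  -011(✓)  -100(✓)  -110(✓)  -111(✓)  0-10(✓)  0-11(✓)  00-1  001-(✓)  01-0(✓)  011-(✓)  1-10(✓)  1-11(✓)  101-(✓)  11-0(✓)  11-1(✓)  110-(✓)  111-(✓)
size-2^2 implicants → --10(✓)  --11(✓)  -01-(✓)  -1-0  -11-(✓)  0-1-(✓)  1-1-(✓)  11--
size-2^3 implicants → --1-
Unchecked terms (primes): --1-, -1-0, 00-1, 11--
Minterm coverage:
  m1 ⊆ 00-1 [E]
  m3 ⊆ --1-,00-1
  m4 ⊆ -1-0 [E]
  m6 ⊆ --1-,-1-0
  m7 ⊆ --1- [E]
  m10 ⊆ --1- [E]
  m12 ⊆ -1-0,11--
  m13 ⊆ 11-- [E]
  m14 ⊆ --1-,-1-0,11--
  m15 ⊆ --1-,11--
E = {--1-, -1-0, 00-1, 11--}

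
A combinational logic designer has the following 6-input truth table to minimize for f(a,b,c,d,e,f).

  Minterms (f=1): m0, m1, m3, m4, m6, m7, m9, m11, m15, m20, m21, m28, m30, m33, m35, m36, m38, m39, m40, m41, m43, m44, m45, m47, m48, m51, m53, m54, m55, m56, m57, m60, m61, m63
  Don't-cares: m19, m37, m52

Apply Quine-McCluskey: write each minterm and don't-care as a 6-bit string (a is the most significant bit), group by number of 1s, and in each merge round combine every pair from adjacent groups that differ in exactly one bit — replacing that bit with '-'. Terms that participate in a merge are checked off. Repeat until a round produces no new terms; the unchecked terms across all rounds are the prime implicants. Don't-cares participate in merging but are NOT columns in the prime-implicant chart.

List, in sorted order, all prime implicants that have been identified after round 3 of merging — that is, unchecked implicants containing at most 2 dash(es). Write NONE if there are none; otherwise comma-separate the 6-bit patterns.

size-2^0 implicants → 000000(✓)  000001(✓)  000011(✓)  000100(✓)  000110(✓)  000111(✓)  001001(✓)  001011(✓)  001111(✓)  010011(✓)  010100(✓)  010101(✓)  011100(✓)  011110(✓)  100001(✓)  100011(✓)  100100(✓)  100101(✓)  100110(✓)  100111(✓)  101000(✓)  101001(✓)  101011(✓)  101100(✓)  101101(✓)  101111(✓)  110000(✓)  110011(✓)  110100(✓)  110101(✓)  110110(✓)  110111(✓)  111000(✓)  111001(✓)  111100(✓)  111101(✓)  111111(✓)
size-2^1 implicants → -00001(✓)  -00011(✓)  -00100(✓)  -00110(✓)  -00111(✓)  -01001(✓)  -01011(✓)  -01111(✓)  -10011(✓)  -10100(✓)  -10101(✓)  -11100(✓)  0-0011(✓)  0-0100(✓)  00-001(✓)  00-011(✓)  00-111(✓)  000-00  000-11(✓)  0000-1(✓)  00000-  0001-0(✓)  00011-(✓)  001-11(✓)  0010-1(✓)  01-100(✓)  01010-(✓)  0111-0  1-0011(✓)  1-0100(✓)  1-0101(✓)  1-0110(✓)  1-0111(✓)  1-1000(✓)  1-1001(✓)  1-1100(✓)  1-1101(✓)  1-1111(✓)  10-001(✓)  10-011(✓)  10-100(✓)  10-101(✓)  10-111(✓)  100-01(✓)  100-11(✓)  1000-1(✓)  1001-0(✓)  1001-1(✓)  10010-(✓)  10011-(✓)  101-00(✓)  101-01(✓)  101-11(✓)  1010-1(✓)  10100-(✓)  1011-1(✓)  10110-(✓)  11-000(✓)  11-100(✓)  11-101(✓)  11-111(✓)  110-00(✓)  110-11(✓)  1101-0(✓)  1101-1(✓)  11010-(✓)  11011-(✓)  111-00(✓)  111-01(✓)  11100-(✓)  1111-1(✓)  11110-(✓)
size-2^2 implicants → --0011  --0100  -0-001(✓)  -0-011(✓)  -0-111(✓)  -00-11(✓)  -000-1(✓)  -001-0  -0011-  -01-11(✓)  -010-1(✓)  -1-100  -1010-  00--11(✓)  00-0-1(✓)  1--100(✓)  1--101(✓)  1--111(✓)  1-0-11  1-01-0(✓)  1-01-1(✓)  1-010-(✓)  1-011-(✓)  1-1-00(✓)  1-1-01(✓)  1-100-(✓)  1-11-1(✓)  1-110-(✓)  10--01(✓)  10--11(✓)  10-0-1(✓)  10-1-1(✓)  10-10-(✓)  100--1(✓)  1001--(✓)  101--1(✓)  101-0-(✓)  11--00  11-1-1(✓)  11-10-(✓)  1101--(✓)  111-0-(✓)
size-2^3 implicants → -0--11  -0-0-1  1--1-1  1--10-  1-01--  1-1-0-  10---1
Unchecked terms (primes): --0011, --0100, -0--11, -0-0-1, -001-0, -0011-, -1-100, -1010-, 000-00, 00000-, 0111-0, 1--1-1, 1--10-, 1-0-11, 1-01--, 1-1-0-, 10---1, 11--00

--0011, --0100, -001-0, -0011-, -1-100, -1010-, 000-00, 00000-, 0111-0, 1-0-11, 11--00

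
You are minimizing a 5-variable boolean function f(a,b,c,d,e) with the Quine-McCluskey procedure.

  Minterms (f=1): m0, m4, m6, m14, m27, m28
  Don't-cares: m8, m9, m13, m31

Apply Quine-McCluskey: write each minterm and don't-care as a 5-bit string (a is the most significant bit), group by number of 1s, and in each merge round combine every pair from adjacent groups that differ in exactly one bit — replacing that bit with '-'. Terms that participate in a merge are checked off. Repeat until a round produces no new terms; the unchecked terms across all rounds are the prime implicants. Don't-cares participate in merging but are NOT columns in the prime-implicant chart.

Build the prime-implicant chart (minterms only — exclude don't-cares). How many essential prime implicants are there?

size-2^0 implicants → 00000(✓)  00100(✓)  00110(✓)  01000(✓)  01001(✓)  01101(✓)  01110(✓)  11011(✓)  11100  11111(✓)
size-2^1 implicants → 0-000  0-110  00-00  001-0  01-01  0100-  11-11
Unchecked terms (primes): 0-000, 0-110, 00-00, 001-0, 01-01, 0100-, 11-11, 11100
Minterm coverage:
  m0 ⊆ 0-000,00-00
  m4 ⊆ 00-00,001-0
  m6 ⊆ 0-110,001-0
  m14 ⊆ 0-110 [E]
  m27 ⊆ 11-11 [E]
  m28 ⊆ 11100 [E]
E = {0-110, 11-11, 11100}

3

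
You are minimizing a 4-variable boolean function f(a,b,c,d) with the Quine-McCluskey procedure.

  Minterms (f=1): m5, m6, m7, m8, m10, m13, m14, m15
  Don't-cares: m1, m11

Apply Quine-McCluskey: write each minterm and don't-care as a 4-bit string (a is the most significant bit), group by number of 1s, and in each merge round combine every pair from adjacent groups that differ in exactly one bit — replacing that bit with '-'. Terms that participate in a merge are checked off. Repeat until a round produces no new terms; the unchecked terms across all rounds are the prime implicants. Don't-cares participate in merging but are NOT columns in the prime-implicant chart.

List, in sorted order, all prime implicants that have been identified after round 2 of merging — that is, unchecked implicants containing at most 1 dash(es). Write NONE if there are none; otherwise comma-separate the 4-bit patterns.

[col 0] 0001*, 0101*, 0110*, 0111*, 1000*, 1010*, 1011*, 1101*, 1110*, 1111*
[col 1] -101*, -110*, -111*, 0-01, 01-1*, 011-*, 1-10*, 1-11*, 10-0, 101-*, 11-1*, 111-*
[col 2] -1-1, -11-, 1-1-
Prime implicants: -1-1, -11-, 0-01, 1-1-, 10-0

0-01, 10-0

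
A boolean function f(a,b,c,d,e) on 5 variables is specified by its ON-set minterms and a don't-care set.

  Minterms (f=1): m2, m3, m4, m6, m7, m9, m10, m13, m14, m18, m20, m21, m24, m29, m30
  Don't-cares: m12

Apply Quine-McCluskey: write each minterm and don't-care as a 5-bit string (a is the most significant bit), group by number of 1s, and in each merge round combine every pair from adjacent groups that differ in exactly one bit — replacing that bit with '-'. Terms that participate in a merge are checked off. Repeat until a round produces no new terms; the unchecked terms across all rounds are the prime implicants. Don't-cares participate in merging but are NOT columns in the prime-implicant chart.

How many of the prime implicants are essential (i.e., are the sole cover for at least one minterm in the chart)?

6

Round 0: 00010✓ 00011✓ 00100✓ 00110✓ 00111✓ 01001✓ 01010✓ 01100✓ 01101✓ 01110✓ 10010✓ 10100✓ 10101✓ 11000 11101✓ 11110✓
Round 1: -0010 -0100 -1101 -1110 0-010✓ 0-100✓ 0-110✓ 00-10✓ 00-11✓ 0001-✓ 001-0✓ 0011-✓ 01-01 01-10✓ 011-0✓ 0110- 1-101 1010-
Round 2: 0--10 0-1-0 00-1-
PIs = {-0010, -0100, -1101, -1110, 0--10, 0-1-0, 00-1-, 01-01, 0110-, 1-101, 1010-, 11000}
Coverage chart:
  m2: -0010,0--10,00-1-
  m3: 00-1- ←essential
  m4: -0100,0-1-0
  m6: 0--10,0-1-0,00-1-
  m7: 00-1- ←essential
  m9: 01-01 ←essential
  m10: 0--10 ←essential
  m13: -1101,01-01,0110-
  m14: -1110,0--10,0-1-0
  m18: -0010 ←essential
  m20: -0100,1010-
  m21: 1-101,1010-
  m24: 11000 ←essential
  m29: -1101,1-101
  m30: -1110 ←essential
Essential: -0010, -1110, 0--10, 00-1-, 01-01, 11000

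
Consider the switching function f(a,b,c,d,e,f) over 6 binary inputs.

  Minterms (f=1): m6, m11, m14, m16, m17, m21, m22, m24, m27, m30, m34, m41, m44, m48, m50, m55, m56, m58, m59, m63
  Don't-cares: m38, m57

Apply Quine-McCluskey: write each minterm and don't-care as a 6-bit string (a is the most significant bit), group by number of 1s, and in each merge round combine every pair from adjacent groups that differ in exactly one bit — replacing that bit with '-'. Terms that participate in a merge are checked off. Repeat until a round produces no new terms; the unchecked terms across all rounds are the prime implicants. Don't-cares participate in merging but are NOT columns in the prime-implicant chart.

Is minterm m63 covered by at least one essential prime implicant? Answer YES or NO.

YES

[col 0] 000110*, 001011*, 001110*, 010000*, 010001*, 010101*, 010110*, 011000*, 011011*, 011110*, 100010*, 100110*, 101001*, 101100, 110000*, 110010*, 110111*, 111000*, 111001*, 111010*, 111011*, 111111*
[col 1] -00110, -10000*, -11000*, -11011, 0-0110*, 0-1011, 0-1110*, 00-110*, 01-000*, 01-110*, 010-01, 01000-, 1-0010, 1-1001, 100-10, 11-000*, 11-010*, 11-111, 1100-0*, 111-11, 1110-0*, 1110-1*, 11100-*, 11101-*
[col 2] -1-000, 0--110, 11-0-0, 1110--
Prime implicants: -00110, -1-000, -11011, 0--110, 0-1011, 010-01, 01000-, 1-0010, 1-1001, 100-10, 101100, 11-0-0, 11-111, 111-11, 1110--
PI chart (minterm → PIs covering it):
  6 | -00110,0--110
  11 | 0-1011  (sole → essential)
  14 | 0--110  (sole → essential)
  16 | -1-000,01000-
  17 | 010-01,01000-
  21 | 010-01  (sole → essential)
  22 | 0--110  (sole → essential)
  24 | -1-000  (sole → essential)
  27 | -11011,0-1011
  30 | 0--110  (sole → essential)
  34 | 1-0010,100-10
  41 | 1-1001  (sole → essential)
  44 | 101100  (sole → essential)
  48 | -1-000,11-0-0
  50 | 1-0010,11-0-0
  55 | 11-111  (sole → essential)
  56 | -1-000,11-0-0,1110--
  58 | 11-0-0,1110--
  59 | -11011,111-11,1110--
  63 | 11-111,111-11
Essential prime implicants: -1-000, 0--110, 0-1011, 010-01, 1-1001, 101100, 11-111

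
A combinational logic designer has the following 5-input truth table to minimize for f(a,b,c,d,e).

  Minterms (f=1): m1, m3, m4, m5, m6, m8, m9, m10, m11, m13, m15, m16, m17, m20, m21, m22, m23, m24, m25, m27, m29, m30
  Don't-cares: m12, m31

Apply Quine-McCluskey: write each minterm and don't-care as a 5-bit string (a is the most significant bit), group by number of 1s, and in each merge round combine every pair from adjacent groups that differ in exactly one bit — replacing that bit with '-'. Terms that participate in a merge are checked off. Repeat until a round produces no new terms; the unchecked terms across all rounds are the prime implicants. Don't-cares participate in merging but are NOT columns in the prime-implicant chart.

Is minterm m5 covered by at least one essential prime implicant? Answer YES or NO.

Round 0: 00001✓ 00011✓ 00100✓ 00101✓ 00110✓ 01000✓ 01001✓ 01010✓ 01011✓ 01100✓ 01101✓ 01111✓ 10000✓ 10001✓ 10100✓ 10101✓ 10110✓ 10111✓ 11000✓ 11001✓ 11011✓ 11101✓ 11110✓ 11111✓
Round 1: -0001✓ -0100✓ -0101✓ -0110✓ -1000✓ -1001✓ -1011✓ -1101✓ -1111✓ 0-001✓ 0-011✓ 0-100✓ 0-101✓ 00-01✓ 000-1✓ 001-0✓ 0010-✓ 01-00✓ 01-01✓ 01-11✓ 010-0✓ 010-1✓ 0100-✓ 0101-✓ 011-1✓ 0110-✓ 1-000✓ 1-001✓ 1-101✓ 1-110✓ 1-111✓ 10-00✓ 10-01✓ 1000-✓ 101-0✓ 101-1✓ 1010-✓ 1011-✓ 11-01✓ 11-11✓ 110-1✓ 1100-✓ 111-1✓ 1111-✓
Round 2: --001✓ --101✓ -0-01✓ -01-0 -010- -1-01✓ -1-11✓ -10-1✓ -100- -11-1✓ 0--01✓ 0-0-1 0-10- 01--1✓ 01-0- 010-- 1--01✓ 1-00- 1-1-1 1-11- 10-0- 101-- 11--1✓
Round 3: ---01 -1--1
PIs = {---01, -01-0, -010-, -1--1, -100-, 0-0-1, 0-10-, 01-0-, 010--, 1-00-, 1-1-1, 1-11-, 10-0-, 101--}
Coverage chart:
  m1: ---01,0-0-1
  m3: 0-0-1 ←essential
  m4: -01-0,-010-,0-10-
  m5: ---01,-010-,0-10-
  m6: -01-0 ←essential
  m8: -100-,01-0-,010--
  m9: ---01,-1--1,-100-,0-0-1,01-0-,010--
  m10: 010-- ←essential
  m11: -1--1,0-0-1,010--
  m13: ---01,-1--1,0-10-,01-0-
  m15: -1--1 ←essential
  m16: 1-00-,10-0-
  m17: ---01,1-00-,10-0-
  m20: -01-0,-010-,10-0-,101--
  m21: ---01,-010-,1-1-1,10-0-,101--
  m22: -01-0,1-11-,101--
  m23: 1-1-1,1-11-,101--
  m24: -100-,1-00-
  m25: ---01,-1--1,-100-,1-00-
  m27: -1--1 ←essential
  m29: ---01,-1--1,1-1-1
  m30: 1-11- ←essential
Essential: -01-0, -1--1, 0-0-1, 010--, 1-11-

NO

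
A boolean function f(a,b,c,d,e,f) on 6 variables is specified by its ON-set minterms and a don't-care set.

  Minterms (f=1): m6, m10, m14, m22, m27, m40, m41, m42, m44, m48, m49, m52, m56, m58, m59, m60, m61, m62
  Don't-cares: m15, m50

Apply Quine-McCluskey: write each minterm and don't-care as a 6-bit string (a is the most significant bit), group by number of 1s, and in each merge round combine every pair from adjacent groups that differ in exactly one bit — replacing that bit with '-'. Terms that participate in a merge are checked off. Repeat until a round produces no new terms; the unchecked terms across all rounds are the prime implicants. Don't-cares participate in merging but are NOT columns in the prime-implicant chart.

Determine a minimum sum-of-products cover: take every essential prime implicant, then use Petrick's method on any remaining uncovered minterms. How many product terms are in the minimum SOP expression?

Round 0: 000110✓ 001010✓ 001110✓ 001111✓ 010110✓ 011011✓ 101000✓ 101001✓ 101010✓ 101100✓ 110000✓ 110001✓ 110010✓ 110100✓ 111000✓ 111010✓ 111011✓ 111100✓ 111101✓ 111110✓
Round 1: -01010 -11011 0-0110 00-110 001-10 00111- 1-1000✓ 1-1010✓ 1-1100✓ 101-00✓ 1010-0✓ 10100- 11-000✓ 11-010✓ 11-100✓ 110-00✓ 1100-0✓ 11000- 111-00✓ 111-10✓ 1110-0✓ 11101- 1111-0✓ 11110-
Round 2: 1-1-00 1-10-0 11--00 11-0-0 111--0
PIs = {-01010, -11011, 0-0110, 00-110, 001-10, 00111-, 1-1-00, 1-10-0, 10100-, 11--00, 11-0-0, 11000-, 111--0, 11101-, 11110-}
Coverage chart:
  m6: 0-0110,00-110
  m10: -01010,001-10
  m14: 00-110,001-10,00111-
  m22: 0-0110 ←essential
  m27: -11011 ←essential
  m40: 1-1-00,1-10-0,10100-
  m41: 10100- ←essential
  m42: -01010,1-10-0
  m44: 1-1-00 ←essential
  m48: 11--00,11-0-0,11000-
  m49: 11000- ←essential
  m52: 11--00 ←essential
  m56: 1-1-00,1-10-0,11--00,11-0-0,111--0
  m58: 1-10-0,11-0-0,111--0,11101-
  m59: -11011,11101-
  m60: 1-1-00,11--00,111--0,11110-
  m61: 11110- ←essential
  m62: 111--0 ←essential
Essential: -11011, 0-0110, 1-1-00, 10100-, 11--00, 11000-, 111--0, 11110-
Petrick residual → -01010, 00-110
Min cover (10 terms): b'cd'ef' + bcd'ef + a'c'def' + a'b'def' + ace'f' + ab'cd'e' + abe'f' + abc'd'e' + abcf' + abcde'

10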